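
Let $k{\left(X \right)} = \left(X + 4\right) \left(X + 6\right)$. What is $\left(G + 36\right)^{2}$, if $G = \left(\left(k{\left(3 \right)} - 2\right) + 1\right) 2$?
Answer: $25600$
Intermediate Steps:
$k{\left(X \right)} = \left(4 + X\right) \left(6 + X\right)$
$G = 124$ ($G = \left(\left(\left(24 + 3^{2} + 10 \cdot 3\right) - 2\right) + 1\right) 2 = \left(\left(\left(24 + 9 + 30\right) - 2\right) + 1\right) 2 = \left(\left(63 - 2\right) + 1\right) 2 = \left(61 + 1\right) 2 = 62 \cdot 2 = 124$)
$\left(G + 36\right)^{2} = \left(124 + 36\right)^{2} = 160^{2} = 25600$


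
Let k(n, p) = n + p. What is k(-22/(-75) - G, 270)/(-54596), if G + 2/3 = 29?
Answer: -6049/1364900 ≈ -0.0044318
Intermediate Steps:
G = 85/3 (G = -⅔ + 29 = 85/3 ≈ 28.333)
k(-22/(-75) - G, 270)/(-54596) = ((-22/(-75) - 1*85/3) + 270)/(-54596) = ((-22*(-1/75) - 85/3) + 270)*(-1/54596) = ((22/75 - 85/3) + 270)*(-1/54596) = (-701/25 + 270)*(-1/54596) = (6049/25)*(-1/54596) = -6049/1364900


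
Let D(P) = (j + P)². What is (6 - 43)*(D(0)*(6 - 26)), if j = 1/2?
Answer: 185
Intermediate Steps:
j = ½ ≈ 0.50000
D(P) = (½ + P)²
(6 - 43)*(D(0)*(6 - 26)) = (6 - 43)*(((1 + 2*0)²/4)*(6 - 26)) = -37*(1 + 0)²/4*(-20) = -37*(¼)*1²*(-20) = -37*(¼)*1*(-20) = -37*(-20)/4 = -37*(-5) = 185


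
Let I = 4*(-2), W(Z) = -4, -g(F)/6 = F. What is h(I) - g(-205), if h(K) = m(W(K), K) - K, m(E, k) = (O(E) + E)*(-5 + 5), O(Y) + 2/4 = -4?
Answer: -1222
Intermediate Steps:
O(Y) = -9/2 (O(Y) = -½ - 4 = -9/2)
g(F) = -6*F
I = -8
m(E, k) = 0 (m(E, k) = (-9/2 + E)*(-5 + 5) = (-9/2 + E)*0 = 0)
h(K) = -K (h(K) = 0 - K = -K)
h(I) - g(-205) = -1*(-8) - (-6)*(-205) = 8 - 1*1230 = 8 - 1230 = -1222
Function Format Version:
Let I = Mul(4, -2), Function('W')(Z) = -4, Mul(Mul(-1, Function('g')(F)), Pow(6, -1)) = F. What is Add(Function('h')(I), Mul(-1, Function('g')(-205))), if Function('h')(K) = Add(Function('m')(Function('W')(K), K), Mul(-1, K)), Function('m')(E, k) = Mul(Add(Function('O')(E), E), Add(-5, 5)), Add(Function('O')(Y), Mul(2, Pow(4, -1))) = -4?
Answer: -1222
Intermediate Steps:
Function('O')(Y) = Rational(-9, 2) (Function('O')(Y) = Add(Rational(-1, 2), -4) = Rational(-9, 2))
Function('g')(F) = Mul(-6, F)
I = -8
Function('m')(E, k) = 0 (Function('m')(E, k) = Mul(Add(Rational(-9, 2), E), Add(-5, 5)) = Mul(Add(Rational(-9, 2), E), 0) = 0)
Function('h')(K) = Mul(-1, K) (Function('h')(K) = Add(0, Mul(-1, K)) = Mul(-1, K))
Add(Function('h')(I), Mul(-1, Function('g')(-205))) = Add(Mul(-1, -8), Mul(-1, Mul(-6, -205))) = Add(8, Mul(-1, 1230)) = Add(8, -1230) = -1222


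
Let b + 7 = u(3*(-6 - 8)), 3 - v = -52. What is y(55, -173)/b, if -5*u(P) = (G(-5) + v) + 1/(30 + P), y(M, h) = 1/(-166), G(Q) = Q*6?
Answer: 30/59677 ≈ 0.00050271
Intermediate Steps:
G(Q) = 6*Q
v = 55 (v = 3 - 1*(-52) = 3 + 52 = 55)
y(M, h) = -1/166
u(P) = -5 - 1/(5*(30 + P)) (u(P) = -((6*(-5) + 55) + 1/(30 + P))/5 = -((-30 + 55) + 1/(30 + P))/5 = -(25 + 1/(30 + P))/5 = -5 - 1/(5*(30 + P)))
b = -719/60 (b = -7 + (-751 - 75*(-6 - 8))/(5*(30 + 3*(-6 - 8))) = -7 + (-751 - 75*(-14))/(5*(30 + 3*(-14))) = -7 + (-751 - 25*(-42))/(5*(30 - 42)) = -7 + (1/5)*(-751 + 1050)/(-12) = -7 + (1/5)*(-1/12)*299 = -7 - 299/60 = -719/60 ≈ -11.983)
y(55, -173)/b = -1/(166*(-719/60)) = -1/166*(-60/719) = 30/59677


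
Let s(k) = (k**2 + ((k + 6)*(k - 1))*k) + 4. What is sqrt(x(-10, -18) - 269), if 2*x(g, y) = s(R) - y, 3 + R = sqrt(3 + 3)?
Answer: sqrt(-978 - 18*sqrt(6))/2 ≈ 15.985*I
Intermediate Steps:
R = -3 + sqrt(6) (R = -3 + sqrt(3 + 3) = -3 + sqrt(6) ≈ -0.55051)
s(k) = 4 + k**2 + k*(-1 + k)*(6 + k) (s(k) = (k**2 + ((6 + k)*(-1 + k))*k) + 4 = (k**2 + ((-1 + k)*(6 + k))*k) + 4 = (k**2 + k*(-1 + k)*(6 + k)) + 4 = 4 + k**2 + k*(-1 + k)*(6 + k))
x(g, y) = 11 + (-3 + sqrt(6))**3/2 - 3*sqrt(6) + 3*(-3 + sqrt(6))**2 - y/2 (x(g, y) = ((4 + (-3 + sqrt(6))**3 - 6*(-3 + sqrt(6)) + 6*(-3 + sqrt(6))**2) - y)/2 = ((4 + (-3 + sqrt(6))**3 + (18 - 6*sqrt(6)) + 6*(-3 + sqrt(6))**2) - y)/2 = ((22 + (-3 + sqrt(6))**3 - 6*sqrt(6) + 6*(-3 + sqrt(6))**2) - y)/2 = (22 + (-3 + sqrt(6))**3 - y - 6*sqrt(6) + 6*(-3 + sqrt(6))**2)/2 = 11 + (-3 + sqrt(6))**3/2 - 3*sqrt(6) + 3*(-3 + sqrt(6))**2 - y/2)
sqrt(x(-10, -18) - 269) = sqrt((31/2 - 9*sqrt(6)/2 - 1/2*(-18)) - 269) = sqrt((31/2 - 9*sqrt(6)/2 + 9) - 269) = sqrt((49/2 - 9*sqrt(6)/2) - 269) = sqrt(-489/2 - 9*sqrt(6)/2)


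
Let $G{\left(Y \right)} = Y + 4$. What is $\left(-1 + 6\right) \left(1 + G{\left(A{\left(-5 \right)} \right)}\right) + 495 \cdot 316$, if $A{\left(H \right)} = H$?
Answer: $156420$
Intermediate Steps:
$G{\left(Y \right)} = 4 + Y$
$\left(-1 + 6\right) \left(1 + G{\left(A{\left(-5 \right)} \right)}\right) + 495 \cdot 316 = \left(-1 + 6\right) \left(1 + \left(4 - 5\right)\right) + 495 \cdot 316 = 5 \left(1 - 1\right) + 156420 = 5 \cdot 0 + 156420 = 0 + 156420 = 156420$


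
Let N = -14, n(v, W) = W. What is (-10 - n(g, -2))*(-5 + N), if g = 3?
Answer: 152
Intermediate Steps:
(-10 - n(g, -2))*(-5 + N) = (-10 - 1*(-2))*(-5 - 14) = (-10 + 2)*(-19) = -8*(-19) = 152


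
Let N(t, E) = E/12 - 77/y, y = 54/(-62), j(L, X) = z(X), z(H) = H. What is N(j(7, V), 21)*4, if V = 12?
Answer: 9737/27 ≈ 360.63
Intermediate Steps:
j(L, X) = X
y = -27/31 (y = 54*(-1/62) = -27/31 ≈ -0.87097)
N(t, E) = 2387/27 + E/12 (N(t, E) = E/12 - 77/(-27/31) = E*(1/12) - 77*(-31/27) = E/12 + 2387/27 = 2387/27 + E/12)
N(j(7, V), 21)*4 = (2387/27 + (1/12)*21)*4 = (2387/27 + 7/4)*4 = (9737/108)*4 = 9737/27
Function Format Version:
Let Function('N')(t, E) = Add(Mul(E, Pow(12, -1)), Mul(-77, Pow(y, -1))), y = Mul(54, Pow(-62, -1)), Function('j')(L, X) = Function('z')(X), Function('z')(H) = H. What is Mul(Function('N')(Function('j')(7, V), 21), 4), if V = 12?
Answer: Rational(9737, 27) ≈ 360.63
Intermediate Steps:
Function('j')(L, X) = X
y = Rational(-27, 31) (y = Mul(54, Rational(-1, 62)) = Rational(-27, 31) ≈ -0.87097)
Function('N')(t, E) = Add(Rational(2387, 27), Mul(Rational(1, 12), E)) (Function('N')(t, E) = Add(Mul(E, Pow(12, -1)), Mul(-77, Pow(Rational(-27, 31), -1))) = Add(Mul(E, Rational(1, 12)), Mul(-77, Rational(-31, 27))) = Add(Mul(Rational(1, 12), E), Rational(2387, 27)) = Add(Rational(2387, 27), Mul(Rational(1, 12), E)))
Mul(Function('N')(Function('j')(7, V), 21), 4) = Mul(Add(Rational(2387, 27), Mul(Rational(1, 12), 21)), 4) = Mul(Add(Rational(2387, 27), Rational(7, 4)), 4) = Mul(Rational(9737, 108), 4) = Rational(9737, 27)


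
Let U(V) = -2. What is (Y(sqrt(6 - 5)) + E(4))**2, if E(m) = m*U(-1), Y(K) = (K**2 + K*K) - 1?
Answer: 49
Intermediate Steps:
Y(K) = -1 + 2*K**2 (Y(K) = (K**2 + K**2) - 1 = 2*K**2 - 1 = -1 + 2*K**2)
E(m) = -2*m (E(m) = m*(-2) = -2*m)
(Y(sqrt(6 - 5)) + E(4))**2 = ((-1 + 2*(sqrt(6 - 5))**2) - 2*4)**2 = ((-1 + 2*(sqrt(1))**2) - 8)**2 = ((-1 + 2*1**2) - 8)**2 = ((-1 + 2*1) - 8)**2 = ((-1 + 2) - 8)**2 = (1 - 8)**2 = (-7)**2 = 49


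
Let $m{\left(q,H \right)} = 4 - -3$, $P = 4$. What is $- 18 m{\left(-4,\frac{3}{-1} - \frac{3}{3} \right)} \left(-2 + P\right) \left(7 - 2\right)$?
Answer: $-1260$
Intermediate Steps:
$m{\left(q,H \right)} = 7$ ($m{\left(q,H \right)} = 4 + 3 = 7$)
$- 18 m{\left(-4,\frac{3}{-1} - \frac{3}{3} \right)} \left(-2 + P\right) \left(7 - 2\right) = \left(-18\right) 7 \left(-2 + 4\right) \left(7 - 2\right) = - 126 \cdot 2 \cdot 5 = \left(-126\right) 10 = -1260$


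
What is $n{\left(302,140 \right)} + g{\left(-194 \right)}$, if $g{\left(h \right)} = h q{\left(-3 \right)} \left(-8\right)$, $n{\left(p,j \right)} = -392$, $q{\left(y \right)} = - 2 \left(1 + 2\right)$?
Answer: $-9704$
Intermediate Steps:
$q{\left(y \right)} = -6$ ($q{\left(y \right)} = \left(-2\right) 3 = -6$)
$g{\left(h \right)} = 48 h$ ($g{\left(h \right)} = h \left(-6\right) \left(-8\right) = - 6 h \left(-8\right) = 48 h$)
$n{\left(302,140 \right)} + g{\left(-194 \right)} = -392 + 48 \left(-194\right) = -392 - 9312 = -9704$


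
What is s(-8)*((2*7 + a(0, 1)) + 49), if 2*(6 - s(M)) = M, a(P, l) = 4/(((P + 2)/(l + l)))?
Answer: 670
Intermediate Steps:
a(P, l) = 8*l/(2 + P) (a(P, l) = 4/(((2 + P)/((2*l)))) = 4/(((2 + P)*(1/(2*l)))) = 4/(((2 + P)/(2*l))) = 4*(2*l/(2 + P)) = 8*l/(2 + P))
s(M) = 6 - M/2
s(-8)*((2*7 + a(0, 1)) + 49) = (6 - ½*(-8))*((2*7 + 8*1/(2 + 0)) + 49) = (6 + 4)*((14 + 8*1/2) + 49) = 10*((14 + 8*1*(½)) + 49) = 10*((14 + 4) + 49) = 10*(18 + 49) = 10*67 = 670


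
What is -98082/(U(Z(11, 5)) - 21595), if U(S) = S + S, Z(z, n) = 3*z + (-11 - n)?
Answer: 32694/7187 ≈ 4.5490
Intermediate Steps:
Z(z, n) = -11 - n + 3*z
U(S) = 2*S
-98082/(U(Z(11, 5)) - 21595) = -98082/(2*(-11 - 1*5 + 3*11) - 21595) = -98082/(2*(-11 - 5 + 33) - 21595) = -98082/(2*17 - 21595) = -98082/(34 - 21595) = -98082/(-21561) = -98082*(-1/21561) = 32694/7187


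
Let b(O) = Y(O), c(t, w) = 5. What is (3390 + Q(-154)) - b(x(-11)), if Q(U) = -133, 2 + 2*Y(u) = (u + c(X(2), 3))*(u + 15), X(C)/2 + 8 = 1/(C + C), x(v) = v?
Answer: 3270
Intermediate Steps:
X(C) = -16 + 1/C (X(C) = -16 + 2/(C + C) = -16 + 2/((2*C)) = -16 + 2*(1/(2*C)) = -16 + 1/C)
Y(u) = -1 + (5 + u)*(15 + u)/2 (Y(u) = -1 + ((u + 5)*(u + 15))/2 = -1 + ((5 + u)*(15 + u))/2 = -1 + (5 + u)*(15 + u)/2)
b(O) = 73/2 + O²/2 + 10*O
(3390 + Q(-154)) - b(x(-11)) = (3390 - 133) - (73/2 + (½)*(-11)² + 10*(-11)) = 3257 - (73/2 + (½)*121 - 110) = 3257 - (73/2 + 121/2 - 110) = 3257 - 1*(-13) = 3257 + 13 = 3270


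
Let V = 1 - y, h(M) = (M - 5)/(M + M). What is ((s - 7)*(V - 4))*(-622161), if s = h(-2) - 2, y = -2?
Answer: -18042669/4 ≈ -4.5107e+6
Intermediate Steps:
h(M) = (-5 + M)/(2*M) (h(M) = (-5 + M)/((2*M)) = (-5 + M)*(1/(2*M)) = (-5 + M)/(2*M))
V = 3 (V = 1 - 1*(-2) = 1 + 2 = 3)
s = -1/4 (s = (1/2)*(-5 - 2)/(-2) - 2 = (1/2)*(-1/2)*(-7) - 2 = 7/4 - 2 = -1/4 ≈ -0.25000)
((s - 7)*(V - 4))*(-622161) = ((-1/4 - 7)*(3 - 4))*(-622161) = -29/4*(-1)*(-622161) = (29/4)*(-622161) = -18042669/4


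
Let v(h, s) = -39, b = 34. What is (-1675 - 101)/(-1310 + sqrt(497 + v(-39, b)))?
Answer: 1163280/857821 + 888*sqrt(458)/857821 ≈ 1.3782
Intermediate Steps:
(-1675 - 101)/(-1310 + sqrt(497 + v(-39, b))) = (-1675 - 101)/(-1310 + sqrt(497 - 39)) = -1776/(-1310 + sqrt(458))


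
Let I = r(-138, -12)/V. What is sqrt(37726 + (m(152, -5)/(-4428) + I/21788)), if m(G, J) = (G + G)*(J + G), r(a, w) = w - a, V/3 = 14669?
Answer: sqrt(14571710955163756266681094)/19655902578 ≈ 194.21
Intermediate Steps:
V = 44007 (V = 3*14669 = 44007)
m(G, J) = 2*G*(G + J) (m(G, J) = (2*G)*(G + J) = 2*G*(G + J))
I = 42/14669 (I = (-12 - 1*(-138))/44007 = (-12 + 138)*(1/44007) = 126*(1/44007) = 42/14669 ≈ 0.0028632)
sqrt(37726 + (m(152, -5)/(-4428) + I/21788)) = sqrt(37726 + ((2*152*(152 - 5))/(-4428) + (42/14669)/21788)) = sqrt(37726 + ((2*152*147)*(-1/4428) + (42/14669)*(1/21788))) = sqrt(37726 + (44688*(-1/4428) + 21/159804086)) = sqrt(37726 + (-3724/369 + 21/159804086)) = sqrt(37726 - 595110408515/58967707734) = sqrt(2224020631564369/58967707734) = sqrt(14571710955163756266681094)/19655902578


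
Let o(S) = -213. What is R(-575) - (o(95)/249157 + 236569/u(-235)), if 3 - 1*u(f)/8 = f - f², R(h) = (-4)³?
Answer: -7134173595173/110551957528 ≈ -64.532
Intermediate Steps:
R(h) = -64
u(f) = 24 - 8*f + 8*f² (u(f) = 24 - 8*(f - f²) = 24 + (-8*f + 8*f²) = 24 - 8*f + 8*f²)
R(-575) - (o(95)/249157 + 236569/u(-235)) = -64 - (-213/249157 + 236569/(24 - 8*(-235) + 8*(-235)²)) = -64 - (-213*1/249157 + 236569/(24 + 1880 + 8*55225)) = -64 - (-213/249157 + 236569/(24 + 1880 + 441800)) = -64 - (-213/249157 + 236569/443704) = -64 - 1*58848313381/110551957528 = -64 - 58848313381/110551957528 = -7134173595173/110551957528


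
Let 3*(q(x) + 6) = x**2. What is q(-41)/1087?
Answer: 1663/3261 ≈ 0.50997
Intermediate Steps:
q(x) = -6 + x**2/3
q(-41)/1087 = (-6 + (1/3)*(-41)**2)/1087 = (-6 + (1/3)*1681)*(1/1087) = (-6 + 1681/3)*(1/1087) = (1663/3)*(1/1087) = 1663/3261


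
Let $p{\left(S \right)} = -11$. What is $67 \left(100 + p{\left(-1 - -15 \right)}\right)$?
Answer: $5963$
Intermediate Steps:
$67 \left(100 + p{\left(-1 - -15 \right)}\right) = 67 \left(100 - 11\right) = 67 \cdot 89 = 5963$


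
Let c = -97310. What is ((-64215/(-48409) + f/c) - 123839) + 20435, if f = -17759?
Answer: -487096024548079/4710679790 ≈ -1.0340e+5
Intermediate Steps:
((-64215/(-48409) + f/c) - 123839) + 20435 = ((-64215/(-48409) - 17759/(-97310)) - 123839) + 20435 = ((-64215*(-1/48409) - 17759*(-1/97310)) - 123839) + 20435 = ((64215/48409 + 17759/97310) - 123839) + 20435 = (7108457081/4710679790 - 123839) + 20435 = -583358766056729/4710679790 + 20435 = -487096024548079/4710679790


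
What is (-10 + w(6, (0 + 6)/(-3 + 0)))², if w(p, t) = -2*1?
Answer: 144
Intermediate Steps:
w(p, t) = -2
(-10 + w(6, (0 + 6)/(-3 + 0)))² = (-10 - 2)² = (-12)² = 144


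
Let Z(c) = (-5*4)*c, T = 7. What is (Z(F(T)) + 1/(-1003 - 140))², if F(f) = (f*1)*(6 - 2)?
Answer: 409703686561/1306449 ≈ 3.1360e+5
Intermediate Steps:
F(f) = 4*f (F(f) = f*4 = 4*f)
Z(c) = -20*c
(Z(F(T)) + 1/(-1003 - 140))² = (-80*7 + 1/(-1003 - 140))² = (-20*28 + 1/(-1143))² = (-560 - 1/1143)² = (-640081/1143)² = 409703686561/1306449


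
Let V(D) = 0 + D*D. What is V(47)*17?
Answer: 37553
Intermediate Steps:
V(D) = D**2 (V(D) = 0 + D**2 = D**2)
V(47)*17 = 47**2*17 = 2209*17 = 37553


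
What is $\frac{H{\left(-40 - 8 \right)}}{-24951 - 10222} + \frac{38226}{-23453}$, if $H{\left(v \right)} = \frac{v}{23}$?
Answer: $- \frac{30922905510}{18972984487} \approx -1.6298$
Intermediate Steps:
$H{\left(v \right)} = \frac{v}{23}$ ($H{\left(v \right)} = v \frac{1}{23} = \frac{v}{23}$)
$\frac{H{\left(-40 - 8 \right)}}{-24951 - 10222} + \frac{38226}{-23453} = \frac{\frac{1}{23} \left(-40 - 8\right)}{-24951 - 10222} + \frac{38226}{-23453} = \frac{\frac{1}{23} \left(-48\right)}{-35173} + 38226 \left(- \frac{1}{23453}\right) = \left(- \frac{48}{23}\right) \left(- \frac{1}{35173}\right) - \frac{38226}{23453} = \frac{48}{808979} - \frac{38226}{23453} = - \frac{30922905510}{18972984487}$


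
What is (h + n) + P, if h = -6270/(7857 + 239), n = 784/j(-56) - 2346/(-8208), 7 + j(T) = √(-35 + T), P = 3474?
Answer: 1080571727/314640 - 28*I*√91/5 ≈ 3434.3 - 53.421*I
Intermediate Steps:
j(T) = -7 + √(-35 + T)
n = 391/1368 + 784/(-7 + I*√91) (n = 784/(-7 + √(-35 - 56)) - 2346/(-8208) = 784/(-7 + √(-91)) - 2346*(-1/8208) = 784/(-7 + I*√91) + 391/1368 = 391/1368 + 784/(-7 + I*√91) ≈ -38.914 - 53.421*I)
h = -285/368 (h = -6270/8096 = -6270*1/8096 = -285/368 ≈ -0.77446)
(h + n) + P = (-285/368 + (-1069775*I + 391*√91)/(1368*(√91 + 7*I))) + 3474 = 1278147/368 + (-1069775*I + 391*√91)/(1368*(√91 + 7*I))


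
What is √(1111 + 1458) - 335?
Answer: -335 + √2569 ≈ -284.31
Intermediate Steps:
√(1111 + 1458) - 335 = √2569 - 335 = -335 + √2569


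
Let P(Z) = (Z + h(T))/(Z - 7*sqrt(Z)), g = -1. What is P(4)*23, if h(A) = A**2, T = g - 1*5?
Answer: -92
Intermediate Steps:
T = -6 (T = -1 - 1*5 = -1 - 5 = -6)
P(Z) = (36 + Z)/(Z - 7*sqrt(Z)) (P(Z) = (Z + (-6)**2)/(Z - 7*sqrt(Z)) = (Z + 36)/(Z - 7*sqrt(Z)) = (36 + Z)/(Z - 7*sqrt(Z)))
P(4)*23 = ((36 + 4)/(4 - 7*sqrt(4)))*23 = (40/(4 - 7*2))*23 = (40/(4 - 14))*23 = (40/(-10))*23 = -1/10*40*23 = -4*23 = -92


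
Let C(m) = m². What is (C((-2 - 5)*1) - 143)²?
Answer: 8836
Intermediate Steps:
(C((-2 - 5)*1) - 143)² = (((-2 - 5)*1)² - 143)² = ((-7*1)² - 143)² = ((-7)² - 143)² = (49 - 143)² = (-94)² = 8836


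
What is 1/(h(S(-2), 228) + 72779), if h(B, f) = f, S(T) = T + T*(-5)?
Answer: 1/73007 ≈ 1.3697e-5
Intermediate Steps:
S(T) = -4*T (S(T) = T - 5*T = -4*T)
1/(h(S(-2), 228) + 72779) = 1/(228 + 72779) = 1/73007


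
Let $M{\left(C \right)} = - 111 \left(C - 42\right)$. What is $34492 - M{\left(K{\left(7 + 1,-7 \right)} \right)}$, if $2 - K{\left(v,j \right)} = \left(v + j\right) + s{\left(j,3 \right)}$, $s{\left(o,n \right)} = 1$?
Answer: $29830$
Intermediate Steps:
$K{\left(v,j \right)} = 1 - j - v$ ($K{\left(v,j \right)} = 2 - \left(\left(v + j\right) + 1\right) = 2 - \left(\left(j + v\right) + 1\right) = 2 - \left(1 + j + v\right) = 1 - j - v$)
$M{\left(C \right)} = 4662 - 111 C$ ($M{\left(C \right)} = - 111 \left(-42 + C\right) = 4662 - 111 C$)
$34492 - M{\left(K{\left(7 + 1,-7 \right)} \right)} = 34492 - \left(4662 - 111 \left(1 - -7 - \left(7 + 1\right)\right)\right) = 34492 - \left(4662 - 111 \left(1 + 7 - 8\right)\right) = 34492 - \left(4662 - 0\right) = 34492 - \left(4662 + 0\right) = 34492 - 4662 = 29830$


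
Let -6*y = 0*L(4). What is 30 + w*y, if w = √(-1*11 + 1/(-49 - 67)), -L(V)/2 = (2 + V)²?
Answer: 30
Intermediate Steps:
L(V) = -2*(2 + V)²
y = 0 (y = -0*(-2*(2 + 4)²) = -0*(-2*6²) = -0*(-2*36) = -0*(-72) = -⅙*0 = 0)
w = I*√37033/58 (w = √(-11 + 1/(-116)) = √(-11 - 1/116) = √(-1277/116) = I*√37033/58 ≈ 3.3179*I)
30 + w*y = 30 + (I*√37033/58)*0 = 30 + 0 = 30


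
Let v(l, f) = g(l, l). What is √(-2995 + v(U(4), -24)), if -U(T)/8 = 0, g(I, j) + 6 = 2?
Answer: I*√2999 ≈ 54.763*I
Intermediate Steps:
g(I, j) = -4 (g(I, j) = -6 + 2 = -4)
U(T) = 0 (U(T) = -8*0 = 0)
v(l, f) = -4
√(-2995 + v(U(4), -24)) = √(-2995 - 4) = √(-2999) = I*√2999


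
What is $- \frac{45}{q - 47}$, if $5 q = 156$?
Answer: $\frac{225}{79} \approx 2.8481$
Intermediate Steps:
$q = \frac{156}{5}$ ($q = \frac{1}{5} \cdot 156 = \frac{156}{5} \approx 31.2$)
$- \frac{45}{q - 47} = - \frac{45}{\frac{156}{5} - 47} = - \frac{45}{- \frac{79}{5}} = \left(-45\right) \left(- \frac{5}{79}\right) = \frac{225}{79}$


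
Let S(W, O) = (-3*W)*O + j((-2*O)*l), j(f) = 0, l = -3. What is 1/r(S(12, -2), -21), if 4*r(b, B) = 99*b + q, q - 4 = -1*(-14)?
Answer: 2/3573 ≈ 0.00055975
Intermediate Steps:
S(W, O) = -3*O*W (S(W, O) = (-3*W)*O + 0 = -3*O*W + 0 = -3*O*W)
q = 18 (q = 4 - 1*(-14) = 4 + 14 = 18)
r(b, B) = 9/2 + 99*b/4 (r(b, B) = (99*b + 18)/4 = (18 + 99*b)/4 = 9/2 + 99*b/4)
1/r(S(12, -2), -21) = 1/(9/2 + 99*(-3*(-2)*12)/4) = 1/(9/2 + (99/4)*72) = 1/(9/2 + 1782) = 1/(3573/2) = 2/3573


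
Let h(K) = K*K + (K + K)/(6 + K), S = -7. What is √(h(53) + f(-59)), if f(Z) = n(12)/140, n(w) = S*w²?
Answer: √243982995/295 ≈ 52.949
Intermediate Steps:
n(w) = -7*w²
h(K) = K² + 2*K/(6 + K) (h(K) = K² + (2*K)/(6 + K) = K² + 2*K/(6 + K))
f(Z) = -36/5 (f(Z) = -7*12²/140 = -7*144*(1/140) = -1008*1/140 = -36/5)
√(h(53) + f(-59)) = √(53*(2 + 53² + 6*53)/(6 + 53) - 36/5) = √(53*(2 + 2809 + 318)/59 - 36/5) = √(53*(1/59)*3129 - 36/5) = √(165837/59 - 36/5) = √(827061/295) = √243982995/295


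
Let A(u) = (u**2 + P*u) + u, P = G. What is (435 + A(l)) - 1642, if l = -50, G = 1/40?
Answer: 4967/4 ≈ 1241.8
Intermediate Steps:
G = 1/40 ≈ 0.025000
P = 1/40 ≈ 0.025000
A(u) = u**2 + 41*u/40 (A(u) = (u**2 + u/40) + u = u**2 + 41*u/40)
(435 + A(l)) - 1642 = (435 + (1/40)*(-50)*(41 + 40*(-50))) - 1642 = (435 + (1/40)*(-50)*(41 - 2000)) - 1642 = (435 + (1/40)*(-50)*(-1959)) - 1642 = (435 + 9795/4) - 1642 = 11535/4 - 1642 = 4967/4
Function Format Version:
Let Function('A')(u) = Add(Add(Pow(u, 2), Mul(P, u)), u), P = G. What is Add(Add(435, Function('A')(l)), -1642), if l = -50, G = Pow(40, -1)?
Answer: Rational(4967, 4) ≈ 1241.8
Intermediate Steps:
G = Rational(1, 40) ≈ 0.025000
P = Rational(1, 40) ≈ 0.025000
Function('A')(u) = Add(Pow(u, 2), Mul(Rational(41, 40), u)) (Function('A')(u) = Add(Add(Pow(u, 2), Mul(Rational(1, 40), u)), u) = Add(Pow(u, 2), Mul(Rational(41, 40), u)))
Add(Add(435, Function('A')(l)), -1642) = Add(Add(435, Mul(Rational(1, 40), -50, Add(41, Mul(40, -50)))), -1642) = Add(Add(435, Mul(Rational(1, 40), -50, Add(41, -2000))), -1642) = Add(Add(435, Mul(Rational(1, 40), -50, -1959)), -1642) = Add(Add(435, Rational(9795, 4)), -1642) = Add(Rational(11535, 4), -1642) = Rational(4967, 4)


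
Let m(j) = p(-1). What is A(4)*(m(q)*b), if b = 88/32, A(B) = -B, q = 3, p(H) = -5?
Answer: 55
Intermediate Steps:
m(j) = -5
b = 11/4 (b = 88*(1/32) = 11/4 ≈ 2.7500)
A(4)*(m(q)*b) = (-1*4)*(-5*11/4) = -4*(-55/4) = 55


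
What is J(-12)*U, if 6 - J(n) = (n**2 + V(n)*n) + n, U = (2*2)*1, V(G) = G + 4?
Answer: -888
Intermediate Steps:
V(G) = 4 + G
U = 4 (U = 4*1 = 4)
J(n) = 6 - n - n**2 - n*(4 + n) (J(n) = 6 - ((n**2 + (4 + n)*n) + n) = 6 - ((n**2 + n*(4 + n)) + n) = 6 - (n + n**2 + n*(4 + n)) = 6 + (-n - n**2 - n*(4 + n)) = 6 - n - n**2 - n*(4 + n))
J(-12)*U = (6 - 5*(-12) - 2*(-12)**2)*4 = (6 + 60 - 2*144)*4 = (6 + 60 - 288)*4 = -222*4 = -888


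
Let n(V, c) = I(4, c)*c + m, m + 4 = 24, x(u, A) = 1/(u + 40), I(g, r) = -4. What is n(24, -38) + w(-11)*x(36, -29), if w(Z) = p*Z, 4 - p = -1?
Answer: 13017/76 ≈ 171.28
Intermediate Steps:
p = 5 (p = 4 - 1*(-1) = 4 + 1 = 5)
w(Z) = 5*Z
x(u, A) = 1/(40 + u)
m = 20 (m = -4 + 24 = 20)
n(V, c) = 20 - 4*c (n(V, c) = -4*c + 20 = 20 - 4*c)
n(24, -38) + w(-11)*x(36, -29) = (20 - 4*(-38)) + (5*(-11))/(40 + 36) = (20 + 152) - 55/76 = 172 - 55*1/76 = 172 - 55/76 = 13017/76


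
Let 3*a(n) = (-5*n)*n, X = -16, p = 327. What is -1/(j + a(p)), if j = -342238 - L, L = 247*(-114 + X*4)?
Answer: 1/476487 ≈ 2.0987e-6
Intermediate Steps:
L = -43966 (L = 247*(-114 - 16*4) = 247*(-114 - 64) = 247*(-178) = -43966)
j = -298272 (j = -342238 - 1*(-43966) = -342238 + 43966 = -298272)
a(n) = -5*n²/3 (a(n) = ((-5*n)*n)/3 = (-5*n²)/3 = -5*n²/3)
-1/(j + a(p)) = -1/(-298272 - 5/3*327²) = -1/(-298272 - 5/3*106929) = -1/(-298272 - 178215) = -1/(-476487) = -1*(-1/476487) = 1/476487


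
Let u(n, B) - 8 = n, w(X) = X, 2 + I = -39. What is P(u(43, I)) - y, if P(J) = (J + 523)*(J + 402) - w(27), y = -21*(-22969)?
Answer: -222354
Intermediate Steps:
I = -41 (I = -2 - 39 = -41)
y = 482349
u(n, B) = 8 + n
P(J) = -27 + (402 + J)*(523 + J) (P(J) = (J + 523)*(J + 402) - 1*27 = (523 + J)*(402 + J) - 27 = (402 + J)*(523 + J) - 27 = -27 + (402 + J)*(523 + J))
P(u(43, I)) - y = (210219 + (8 + 43)² + 925*(8 + 43)) - 1*482349 = (210219 + 51² + 925*51) - 482349 = (210219 + 2601 + 47175) - 482349 = 259995 - 482349 = -222354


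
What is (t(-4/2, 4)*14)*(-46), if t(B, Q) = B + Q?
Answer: -1288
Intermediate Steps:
(t(-4/2, 4)*14)*(-46) = ((-4/2 + 4)*14)*(-46) = ((-4*1/2 + 4)*14)*(-46) = ((-2 + 4)*14)*(-46) = (2*14)*(-46) = 28*(-46) = -1288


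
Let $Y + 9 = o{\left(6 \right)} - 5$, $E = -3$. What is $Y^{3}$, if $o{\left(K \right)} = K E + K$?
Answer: $-17576$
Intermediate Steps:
$o{\left(K \right)} = - 2 K$ ($o{\left(K \right)} = K \left(-3\right) + K = - 3 K + K = - 2 K$)
$Y = -26$ ($Y = -9 - 17 = -26$)
$Y^{3} = \left(-26\right)^{3} = -17576$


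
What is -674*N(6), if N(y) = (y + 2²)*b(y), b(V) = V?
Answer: -40440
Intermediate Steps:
N(y) = y*(4 + y) (N(y) = (y + 2²)*y = (y + 4)*y = (4 + y)*y = y*(4 + y))
-674*N(6) = -4044*(4 + 6) = -4044*10 = -674*60 = -40440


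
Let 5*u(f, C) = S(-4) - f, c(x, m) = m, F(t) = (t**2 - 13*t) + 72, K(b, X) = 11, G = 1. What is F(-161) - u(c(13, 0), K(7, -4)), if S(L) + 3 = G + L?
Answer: 140436/5 ≈ 28087.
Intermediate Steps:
F(t) = 72 + t**2 - 13*t
S(L) = -2 + L (S(L) = -3 + (1 + L) = -2 + L)
u(f, C) = -6/5 - f/5 (u(f, C) = ((-2 - 4) - f)/5 = (-6 - f)/5 = -6/5 - f/5)
F(-161) - u(c(13, 0), K(7, -4)) = (72 + (-161)**2 - 13*(-161)) - (-6/5 - 1/5*0) = (72 + 25921 + 2093) - (-6/5 + 0) = 28086 - 1*(-6/5) = 28086 + 6/5 = 140436/5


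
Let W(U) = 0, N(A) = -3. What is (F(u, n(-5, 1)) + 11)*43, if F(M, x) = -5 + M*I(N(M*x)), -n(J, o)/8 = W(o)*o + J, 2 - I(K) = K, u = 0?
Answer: 258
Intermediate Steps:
I(K) = 2 - K
n(J, o) = -8*J (n(J, o) = -8*(0*o + J) = -8*(0 + J) = -8*J)
F(M, x) = -5 + 5*M (F(M, x) = -5 + M*(2 - 1*(-3)) = -5 + M*(2 + 3) = -5 + M*5 = -5 + 5*M)
(F(u, n(-5, 1)) + 11)*43 = ((-5 + 5*0) + 11)*43 = ((-5 + 0) + 11)*43 = (-5 + 11)*43 = 6*43 = 258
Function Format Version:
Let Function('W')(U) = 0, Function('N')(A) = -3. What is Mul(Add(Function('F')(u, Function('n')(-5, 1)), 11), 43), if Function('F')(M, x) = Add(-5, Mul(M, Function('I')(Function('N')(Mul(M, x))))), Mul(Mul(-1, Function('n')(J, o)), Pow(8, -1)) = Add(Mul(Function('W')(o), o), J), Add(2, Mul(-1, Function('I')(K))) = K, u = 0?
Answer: 258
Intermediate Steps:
Function('I')(K) = Add(2, Mul(-1, K))
Function('n')(J, o) = Mul(-8, J) (Function('n')(J, o) = Mul(-8, Add(Mul(0, o), J)) = Mul(-8, Add(0, J)) = Mul(-8, J))
Function('F')(M, x) = Add(-5, Mul(5, M)) (Function('F')(M, x) = Add(-5, Mul(M, Add(2, Mul(-1, -3)))) = Add(-5, Mul(M, Add(2, 3))) = Add(-5, Mul(M, 5)) = Add(-5, Mul(5, M)))
Mul(Add(Function('F')(u, Function('n')(-5, 1)), 11), 43) = Mul(Add(Add(-5, Mul(5, 0)), 11), 43) = Mul(Add(Add(-5, 0), 11), 43) = Mul(Add(-5, 11), 43) = Mul(6, 43) = 258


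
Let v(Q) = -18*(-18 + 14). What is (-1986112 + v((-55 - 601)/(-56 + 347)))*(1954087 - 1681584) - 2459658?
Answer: -541204317778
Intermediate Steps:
v(Q) = 72 (v(Q) = -18*(-4) = 72)
(-1986112 + v((-55 - 601)/(-56 + 347)))*(1954087 - 1681584) - 2459658 = (-1986112 + 72)*(1954087 - 1681584) - 2459658 = -1986040*272503 - 2459658 = -541201858120 - 2459658 = -541204317778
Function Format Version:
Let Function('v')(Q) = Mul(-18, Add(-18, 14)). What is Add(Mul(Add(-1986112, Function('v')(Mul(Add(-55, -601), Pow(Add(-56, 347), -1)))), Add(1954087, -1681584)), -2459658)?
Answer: -541204317778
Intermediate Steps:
Function('v')(Q) = 72 (Function('v')(Q) = Mul(-18, -4) = 72)
Add(Mul(Add(-1986112, Function('v')(Mul(Add(-55, -601), Pow(Add(-56, 347), -1)))), Add(1954087, -1681584)), -2459658) = Add(Mul(Add(-1986112, 72), Add(1954087, -1681584)), -2459658) = Add(Mul(-1986040, 272503), -2459658) = Add(-541201858120, -2459658) = -541204317778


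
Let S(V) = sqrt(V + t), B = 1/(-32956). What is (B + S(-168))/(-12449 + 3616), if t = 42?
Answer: 1/291100348 - 3*I*sqrt(14)/8833 ≈ 3.4352e-9 - 0.0012708*I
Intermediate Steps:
B = -1/32956 ≈ -3.0343e-5
S(V) = sqrt(42 + V) (S(V) = sqrt(V + 42) = sqrt(42 + V))
(B + S(-168))/(-12449 + 3616) = (-1/32956 + sqrt(42 - 168))/(-12449 + 3616) = (-1/32956 + sqrt(-126))/(-8833) = (-1/32956 + 3*I*sqrt(14))*(-1/8833) = 1/291100348 - 3*I*sqrt(14)/8833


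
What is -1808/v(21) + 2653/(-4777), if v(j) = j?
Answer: -8692529/100317 ≈ -86.651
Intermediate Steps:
-1808/v(21) + 2653/(-4777) = -1808/21 + 2653/(-4777) = -1808*1/21 + 2653*(-1/4777) = -1808/21 - 2653/4777 = -8692529/100317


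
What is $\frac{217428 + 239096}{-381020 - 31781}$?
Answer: $- \frac{456524}{412801} \approx -1.1059$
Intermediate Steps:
$\frac{217428 + 239096}{-381020 - 31781} = \frac{456524}{-412801} = 456524 \left(- \frac{1}{412801}\right) = - \frac{456524}{412801}$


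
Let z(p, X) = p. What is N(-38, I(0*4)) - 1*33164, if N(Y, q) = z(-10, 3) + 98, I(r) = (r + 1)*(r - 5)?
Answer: -33076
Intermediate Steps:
I(r) = (1 + r)*(-5 + r)
N(Y, q) = 88 (N(Y, q) = -10 + 98 = 88)
N(-38, I(0*4)) - 1*33164 = 88 - 1*33164 = 88 - 33164 = -33076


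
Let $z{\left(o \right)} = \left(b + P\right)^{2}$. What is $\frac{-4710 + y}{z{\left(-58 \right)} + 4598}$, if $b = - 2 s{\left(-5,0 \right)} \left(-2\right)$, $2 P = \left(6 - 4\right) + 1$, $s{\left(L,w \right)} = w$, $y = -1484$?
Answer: $- \frac{24776}{18401} \approx -1.3464$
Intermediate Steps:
$P = \frac{3}{2}$ ($P = \frac{\left(6 - 4\right) + 1}{2} = \frac{2 + 1}{2} = \frac{1}{2} \cdot 3 = \frac{3}{2} \approx 1.5$)
$b = 0$ ($b = \left(-2\right) 0 \left(-2\right) = 0 \left(-2\right) = 0$)
$z{\left(o \right)} = \frac{9}{4}$ ($z{\left(o \right)} = \left(0 + \frac{3}{2}\right)^{2} = \left(\frac{3}{2}\right)^{2} = \frac{9}{4}$)
$\frac{-4710 + y}{z{\left(-58 \right)} + 4598} = \frac{-4710 - 1484}{\frac{9}{4} + 4598} = - \frac{6194}{\frac{18401}{4}} = \left(-6194\right) \frac{4}{18401} = - \frac{24776}{18401}$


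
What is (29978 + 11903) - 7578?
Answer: 34303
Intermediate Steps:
(29978 + 11903) - 7578 = 41881 - 7578 = 34303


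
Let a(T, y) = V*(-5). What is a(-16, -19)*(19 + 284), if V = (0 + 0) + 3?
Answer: -4545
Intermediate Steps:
V = 3 (V = 0 + 3 = 3)
a(T, y) = -15 (a(T, y) = 3*(-5) = -15)
a(-16, -19)*(19 + 284) = -15*(19 + 284) = -15*303 = -4545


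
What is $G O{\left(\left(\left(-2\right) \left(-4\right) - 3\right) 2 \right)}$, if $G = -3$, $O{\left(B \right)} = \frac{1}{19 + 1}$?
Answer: $- \frac{3}{20} \approx -0.15$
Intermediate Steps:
$O{\left(B \right)} = \frac{1}{20}$
$G O{\left(\left(\left(-2\right) \left(-4\right) - 3\right) 2 \right)} = \left(-3\right) \frac{1}{20} = - \frac{3}{20}$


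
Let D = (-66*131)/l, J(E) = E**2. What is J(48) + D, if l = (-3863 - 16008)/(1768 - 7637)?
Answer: -4960590/19871 ≈ -249.64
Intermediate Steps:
l = 19871/5869 (l = -19871/(-5869) = -19871*(-1/5869) = 19871/5869 ≈ 3.3858)
D = -50743374/19871 (D = (-66*131)/(19871/5869) = -8646*5869/19871 = -50743374/19871 ≈ -2553.6)
J(48) + D = 48**2 - 50743374/19871 = 2304 - 50743374/19871 = -4960590/19871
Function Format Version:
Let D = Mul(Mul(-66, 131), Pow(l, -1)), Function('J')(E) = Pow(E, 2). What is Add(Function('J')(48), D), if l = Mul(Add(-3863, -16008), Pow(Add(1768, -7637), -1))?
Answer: Rational(-4960590, 19871) ≈ -249.64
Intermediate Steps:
l = Rational(19871, 5869) (l = Mul(-19871, Pow(-5869, -1)) = Mul(-19871, Rational(-1, 5869)) = Rational(19871, 5869) ≈ 3.3858)
D = Rational(-50743374, 19871) (D = Mul(Mul(-66, 131), Pow(Rational(19871, 5869), -1)) = Mul(-8646, Rational(5869, 19871)) = Rational(-50743374, 19871) ≈ -2553.6)
Add(Function('J')(48), D) = Add(Pow(48, 2), Rational(-50743374, 19871)) = Add(2304, Rational(-50743374, 19871)) = Rational(-4960590, 19871)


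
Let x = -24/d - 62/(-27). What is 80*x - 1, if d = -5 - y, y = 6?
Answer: 106103/297 ≈ 357.25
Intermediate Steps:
d = -11 (d = -5 - 1*6 = -5 - 6 = -11)
x = 1330/297 (x = -24/(-11) - 62/(-27) = -24*(-1/11) - 62*(-1/27) = 24/11 + 62/27 = 1330/297 ≈ 4.4781)
80*x - 1 = 80*(1330/297) - 1 = 106400/297 - 1 = 106103/297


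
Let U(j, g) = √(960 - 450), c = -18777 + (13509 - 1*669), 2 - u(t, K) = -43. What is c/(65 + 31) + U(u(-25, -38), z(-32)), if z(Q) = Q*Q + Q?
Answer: -1979/32 + √510 ≈ -39.261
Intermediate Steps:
u(t, K) = 45 (u(t, K) = 2 - 1*(-43) = 2 + 43 = 45)
z(Q) = Q + Q² (z(Q) = Q² + Q = Q + Q²)
c = -5937 (c = -18777 + (13509 - 669) = -18777 + 12840 = -5937)
U(j, g) = √510
c/(65 + 31) + U(u(-25, -38), z(-32)) = -5937/(65 + 31) + √510 = -5937/96 + √510 = (1/96)*(-5937) + √510 = -1979/32 + √510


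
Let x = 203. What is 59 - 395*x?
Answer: -80126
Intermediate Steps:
59 - 395*x = 59 - 395*203 = 59 - 80185 = -80126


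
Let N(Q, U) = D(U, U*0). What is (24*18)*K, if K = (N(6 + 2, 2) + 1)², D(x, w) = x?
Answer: 3888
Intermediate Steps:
N(Q, U) = U
K = 9 (K = (2 + 1)² = 3² = 9)
(24*18)*K = (24*18)*9 = 432*9 = 3888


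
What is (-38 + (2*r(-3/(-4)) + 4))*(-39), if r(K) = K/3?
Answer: 2613/2 ≈ 1306.5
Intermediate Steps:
r(K) = K/3 (r(K) = K*(1/3) = K/3)
(-38 + (2*r(-3/(-4)) + 4))*(-39) = (-38 + (2*((-3/(-4))/3) + 4))*(-39) = (-38 + (2*((-3*(-1/4))/3) + 4))*(-39) = (-38 + (2*((1/3)*(3/4)) + 4))*(-39) = (-38 + (2*(1/4) + 4))*(-39) = (-38 + (1/2 + 4))*(-39) = (-38 + 9/2)*(-39) = -67/2*(-39) = 2613/2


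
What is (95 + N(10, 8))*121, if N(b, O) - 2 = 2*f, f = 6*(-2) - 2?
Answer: 8349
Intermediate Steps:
f = -14 (f = -12 - 2 = -14)
N(b, O) = -26 (N(b, O) = 2 + 2*(-14) = 2 - 28 = -26)
(95 + N(10, 8))*121 = (95 - 26)*121 = 69*121 = 8349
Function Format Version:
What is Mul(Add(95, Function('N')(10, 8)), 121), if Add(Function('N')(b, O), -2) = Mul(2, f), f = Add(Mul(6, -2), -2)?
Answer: 8349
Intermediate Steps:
f = -14 (f = Add(-12, -2) = -14)
Function('N')(b, O) = -26 (Function('N')(b, O) = Add(2, Mul(2, -14)) = Add(2, -28) = -26)
Mul(Add(95, Function('N')(10, 8)), 121) = Mul(Add(95, -26), 121) = Mul(69, 121) = 8349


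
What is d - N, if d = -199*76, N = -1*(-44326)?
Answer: -59450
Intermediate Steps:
N = 44326
d = -15124
d - N = -15124 - 1*44326 = -15124 - 44326 = -59450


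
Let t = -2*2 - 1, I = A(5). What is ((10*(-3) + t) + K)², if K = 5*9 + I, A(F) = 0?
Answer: 100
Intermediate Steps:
I = 0
t = -5 (t = -4 - 1 = -5)
K = 45 (K = 5*9 + 0 = 45 + 0 = 45)
((10*(-3) + t) + K)² = ((10*(-3) - 5) + 45)² = ((-30 - 5) + 45)² = (-35 + 45)² = 10² = 100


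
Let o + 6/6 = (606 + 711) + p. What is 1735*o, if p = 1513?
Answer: 4908315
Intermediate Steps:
o = 2829 (o = -1 + ((606 + 711) + 1513) = -1 + (1317 + 1513) = -1 + 2830 = 2829)
1735*o = 1735*2829 = 4908315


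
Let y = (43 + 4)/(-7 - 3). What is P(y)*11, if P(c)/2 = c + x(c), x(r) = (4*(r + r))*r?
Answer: 94611/25 ≈ 3784.4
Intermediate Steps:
x(r) = 8*r**2 (x(r) = (4*(2*r))*r = (8*r)*r = 8*r**2)
y = -47/10 (y = 47/(-10) = 47*(-1/10) = -47/10 ≈ -4.7000)
P(c) = 2*c + 16*c**2 (P(c) = 2*(c + 8*c**2) = 2*c + 16*c**2)
P(y)*11 = (2*(-47/10)*(1 + 8*(-47/10)))*11 = (2*(-47/10)*(1 - 188/5))*11 = (2*(-47/10)*(-183/5))*11 = (8601/25)*11 = 94611/25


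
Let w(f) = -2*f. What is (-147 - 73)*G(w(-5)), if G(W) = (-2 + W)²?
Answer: -14080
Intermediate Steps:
(-147 - 73)*G(w(-5)) = (-147 - 73)*(-2 - 2*(-5))² = -220*(-2 + 10)² = -220*8² = -220*64 = -14080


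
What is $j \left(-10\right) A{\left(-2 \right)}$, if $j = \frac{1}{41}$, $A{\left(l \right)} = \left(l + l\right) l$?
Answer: $- \frac{80}{41} \approx -1.9512$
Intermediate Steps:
$A{\left(l \right)} = 2 l^{2}$ ($A{\left(l \right)} = 2 l l = 2 l^{2}$)
$j = \frac{1}{41} \approx 0.02439$
$j \left(-10\right) A{\left(-2 \right)} = \frac{1}{41} \left(-10\right) 2 \left(-2\right)^{2} = - \frac{10 \cdot 2 \cdot 4}{41} = \left(- \frac{10}{41}\right) 8 = - \frac{80}{41}$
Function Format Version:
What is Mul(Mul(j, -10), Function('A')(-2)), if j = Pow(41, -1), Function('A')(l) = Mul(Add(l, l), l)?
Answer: Rational(-80, 41) ≈ -1.9512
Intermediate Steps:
Function('A')(l) = Mul(2, Pow(l, 2)) (Function('A')(l) = Mul(Mul(2, l), l) = Mul(2, Pow(l, 2)))
j = Rational(1, 41) ≈ 0.024390
Mul(Mul(j, -10), Function('A')(-2)) = Mul(Mul(Rational(1, 41), -10), Mul(2, Pow(-2, 2))) = Mul(Rational(-10, 41), Mul(2, 4)) = Mul(Rational(-10, 41), 8) = Rational(-80, 41)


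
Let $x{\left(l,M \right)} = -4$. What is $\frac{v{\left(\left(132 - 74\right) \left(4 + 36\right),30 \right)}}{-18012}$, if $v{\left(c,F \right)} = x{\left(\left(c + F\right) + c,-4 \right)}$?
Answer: $\frac{1}{4503} \approx 0.00022207$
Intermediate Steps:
$v{\left(c,F \right)} = -4$
$\frac{v{\left(\left(132 - 74\right) \left(4 + 36\right),30 \right)}}{-18012} = - \frac{4}{-18012} = \left(-4\right) \left(- \frac{1}{18012}\right) = \frac{1}{4503}$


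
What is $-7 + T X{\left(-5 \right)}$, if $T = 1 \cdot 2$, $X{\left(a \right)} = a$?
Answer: $-17$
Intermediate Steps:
$T = 2$
$-7 + T X{\left(-5 \right)} = -7 + 2 \left(-5\right) = -7 - 10 = -17$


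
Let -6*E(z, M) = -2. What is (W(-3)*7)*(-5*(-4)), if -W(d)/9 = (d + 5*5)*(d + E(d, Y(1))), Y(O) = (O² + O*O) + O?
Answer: 73920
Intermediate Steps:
Y(O) = O + 2*O² (Y(O) = (O² + O²) + O = 2*O² + O = O + 2*O²)
E(z, M) = ⅓ (E(z, M) = -⅙*(-2) = ⅓)
W(d) = -9*(25 + d)*(⅓ + d) (W(d) = -9*(d + 5*5)*(d + ⅓) = -9*(d + 25)*(⅓ + d) = -9*(25 + d)*(⅓ + d))
(W(-3)*7)*(-5*(-4)) = ((-75 - 228*(-3) - 9*(-3)²)*7)*(-5*(-4)) = ((-75 + 684 - 9*9)*7)*20 = ((-75 + 684 - 81)*7)*20 = (528*7)*20 = 3696*20 = 73920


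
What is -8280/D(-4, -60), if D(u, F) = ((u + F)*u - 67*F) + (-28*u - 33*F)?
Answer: -1035/796 ≈ -1.3003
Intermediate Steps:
D(u, F) = -100*F - 28*u + u*(F + u) (D(u, F) = ((F + u)*u - 67*F) + (-33*F - 28*u) = (u*(F + u) - 67*F) + (-33*F - 28*u) = (-67*F + u*(F + u)) + (-33*F - 28*u) = -100*F - 28*u + u*(F + u))
-8280/D(-4, -60) = -8280/((-4)² - 100*(-60) - 28*(-4) - 60*(-4)) = -8280/(16 + 6000 + 112 + 240) = -8280/6368 = -8280*1/6368 = -1035/796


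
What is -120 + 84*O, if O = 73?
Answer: 6012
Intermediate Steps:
-120 + 84*O = -120 + 84*73 = -120 + 6132 = 6012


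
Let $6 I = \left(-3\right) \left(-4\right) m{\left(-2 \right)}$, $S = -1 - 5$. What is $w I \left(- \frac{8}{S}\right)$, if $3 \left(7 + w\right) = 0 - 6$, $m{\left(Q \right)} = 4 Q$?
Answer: $192$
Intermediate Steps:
$w = -9$ ($w = -7 + \frac{0 - 6}{3} = -7 + \frac{1}{3} \left(-6\right) = -7 - 2 = -9$)
$S = -6$ ($S = -1 - 5 = -6$)
$I = -16$ ($I = \frac{\left(-3\right) \left(-4\right) 4 \left(-2\right)}{6} = \frac{12 \left(-8\right)}{6} = \frac{1}{6} \left(-96\right) = -16$)
$w I \left(- \frac{8}{S}\right) = \left(-9\right) \left(-16\right) \left(- \frac{8}{-6}\right) = 144 \left(\left(-8\right) \left(- \frac{1}{6}\right)\right) = 144 \cdot \frac{4}{3} = 192$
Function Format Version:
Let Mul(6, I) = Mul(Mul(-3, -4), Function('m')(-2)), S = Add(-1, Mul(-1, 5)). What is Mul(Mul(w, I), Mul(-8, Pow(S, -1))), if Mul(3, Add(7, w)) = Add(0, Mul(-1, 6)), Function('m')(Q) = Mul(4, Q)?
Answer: 192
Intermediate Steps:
w = -9 (w = Add(-7, Mul(Rational(1, 3), Add(0, Mul(-1, 6)))) = Add(-7, Mul(Rational(1, 3), Add(0, -6))) = Add(-7, Mul(Rational(1, 3), -6)) = Add(-7, -2) = -9)
S = -6 (S = Add(-1, -5) = -6)
I = -16 (I = Mul(Rational(1, 6), Mul(Mul(-3, -4), Mul(4, -2))) = Mul(Rational(1, 6), Mul(12, -8)) = Mul(Rational(1, 6), -96) = -16)
Mul(Mul(w, I), Mul(-8, Pow(S, -1))) = Mul(Mul(-9, -16), Mul(-8, Pow(-6, -1))) = Mul(144, Mul(-8, Rational(-1, 6))) = Mul(144, Rational(4, 3)) = 192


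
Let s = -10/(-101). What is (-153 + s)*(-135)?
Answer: 2084805/101 ≈ 20642.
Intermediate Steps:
s = 10/101 (s = -10*(-1/101) = 10/101 ≈ 0.099010)
(-153 + s)*(-135) = (-153 + 10/101)*(-135) = -15443/101*(-135) = 2084805/101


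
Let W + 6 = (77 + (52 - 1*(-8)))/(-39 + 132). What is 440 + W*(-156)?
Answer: 35532/31 ≈ 1146.2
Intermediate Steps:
W = -421/93 (W = -6 + (77 + (52 - 1*(-8)))/(-39 + 132) = -6 + (77 + (52 + 8))/93 = -6 + (77 + 60)*(1/93) = -6 + 137*(1/93) = -6 + 137/93 = -421/93 ≈ -4.5269)
440 + W*(-156) = 440 - 421/93*(-156) = 440 + 21892/31 = 35532/31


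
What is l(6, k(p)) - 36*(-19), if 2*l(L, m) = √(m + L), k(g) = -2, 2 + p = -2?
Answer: 685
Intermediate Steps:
p = -4 (p = -2 - 2 = -4)
l(L, m) = √(L + m)/2 (l(L, m) = √(m + L)/2 = √(L + m)/2)
l(6, k(p)) - 36*(-19) = √(6 - 2)/2 - 36*(-19) = √4/2 + 684 = (½)*2 + 684 = 1 + 684 = 685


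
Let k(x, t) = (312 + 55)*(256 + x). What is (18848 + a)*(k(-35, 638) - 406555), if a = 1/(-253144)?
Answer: -194099551213591/31643 ≈ -6.1340e+9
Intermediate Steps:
a = -1/253144 ≈ -3.9503e-6
k(x, t) = 93952 + 367*x (k(x, t) = 367*(256 + x) = 93952 + 367*x)
(18848 + a)*(k(-35, 638) - 406555) = (18848 - 1/253144)*((93952 + 367*(-35)) - 406555) = 4771258111*((93952 - 12845) - 406555)/253144 = 4771258111*(81107 - 406555)/253144 = (4771258111/253144)*(-325448) = -194099551213591/31643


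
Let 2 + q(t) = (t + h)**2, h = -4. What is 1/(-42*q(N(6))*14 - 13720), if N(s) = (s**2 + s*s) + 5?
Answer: -1/3145996 ≈ -3.1786e-7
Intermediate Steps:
N(s) = 5 + 2*s**2 (N(s) = (s**2 + s**2) + 5 = 2*s**2 + 5 = 5 + 2*s**2)
q(t) = -2 + (-4 + t)**2 (q(t) = -2 + (t - 4)**2 = -2 + (-4 + t)**2)
1/(-42*q(N(6))*14 - 13720) = 1/(-42*(-2 + (-4 + (5 + 2*6**2))**2)*14 - 13720) = 1/(-42*(-2 + (-4 + (5 + 2*36))**2)*14 - 13720) = 1/(-42*(-2 + (-4 + (5 + 72))**2)*14 - 13720) = 1/(-42*(-2 + (-4 + 77)**2)*14 - 13720) = 1/(-42*(-2 + 73**2)*14 - 13720) = 1/(-42*(-2 + 5329)*14 - 13720) = 1/(-42*5327*14 - 13720) = 1/(-223734*14 - 13720) = 1/(-3132276 - 13720) = 1/(-3145996) = -1/3145996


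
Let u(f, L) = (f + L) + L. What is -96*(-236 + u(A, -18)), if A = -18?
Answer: 27840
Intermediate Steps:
u(f, L) = f + 2*L (u(f, L) = (L + f) + L = f + 2*L)
-96*(-236 + u(A, -18)) = -96*(-236 + (-18 + 2*(-18))) = -96*(-236 + (-18 - 36)) = -96*(-236 - 54) = -96*(-290) = 27840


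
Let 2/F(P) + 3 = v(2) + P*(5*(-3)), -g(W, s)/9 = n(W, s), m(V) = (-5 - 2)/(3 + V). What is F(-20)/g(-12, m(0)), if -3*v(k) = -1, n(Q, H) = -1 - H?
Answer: -1/1784 ≈ -0.00056054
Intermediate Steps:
v(k) = ⅓ (v(k) = -⅓*(-1) = ⅓)
m(V) = -7/(3 + V)
g(W, s) = 9 + 9*s (g(W, s) = -9*(-1 - s) = 9 + 9*s)
F(P) = 2/(-8/3 - 15*P) (F(P) = 2/(-3 + (⅓ + P*(5*(-3)))) = 2/(-3 + (⅓ + P*(-15))) = 2/(-3 + (⅓ - 15*P)) = 2/(-8/3 - 15*P))
F(-20)/g(-12, m(0)) = (-6/(8 + 45*(-20)))/(9 + 9*(-7/(3 + 0))) = (-6/(8 - 900))/(9 + 9*(-7/3)) = (-6/(-892))/(9 + 9*(-7*⅓)) = (-6*(-1/892))/(9 + 9*(-7/3)) = 3/(446*(9 - 21)) = (3/446)/(-12) = (3/446)*(-1/12) = -1/1784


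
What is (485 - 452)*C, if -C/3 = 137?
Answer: -13563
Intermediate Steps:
C = -411 (C = -3*137 = -411)
(485 - 452)*C = (485 - 452)*(-411) = 33*(-411) = -13563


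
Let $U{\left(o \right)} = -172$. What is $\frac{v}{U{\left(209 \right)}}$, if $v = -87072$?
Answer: $\frac{21768}{43} \approx 506.23$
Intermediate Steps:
$\frac{v}{U{\left(209 \right)}} = - \frac{87072}{-172} = \left(-87072\right) \left(- \frac{1}{172}\right) = \frac{21768}{43}$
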